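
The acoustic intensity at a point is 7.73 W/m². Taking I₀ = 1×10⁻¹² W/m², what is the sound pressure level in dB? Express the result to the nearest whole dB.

129 dB

L = 10·log₁₀(I/I₀) = 10·log₁₀(7.73/10⁻¹²) = 10·log₁₀(7.73×10^12).
L = 10·(0.8882 + 12) = 128.88 dB.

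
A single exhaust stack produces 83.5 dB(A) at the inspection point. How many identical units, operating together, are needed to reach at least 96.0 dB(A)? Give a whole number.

N identical sources give L₁ + 10·log₁₀ N, so require 10·log₁₀ N ≥ 96.0 − 83.5 = 12.5 dB.
N ≥ 10^(12.5/10) = 17.783, so N = 18.

18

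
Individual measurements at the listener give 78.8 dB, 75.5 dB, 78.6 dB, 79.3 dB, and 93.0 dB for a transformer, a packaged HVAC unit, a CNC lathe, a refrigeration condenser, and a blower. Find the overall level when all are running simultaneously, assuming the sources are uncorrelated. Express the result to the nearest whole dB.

For uncorrelated sources the intensities add, so convert each level to linear form, sum, and take 10·log₁₀ of the total.
Σ 10^(L/10) = 10^(78.8/10) + 10^(75.5/10) + 10^(78.6/10) + 10^(79.3/10) + 10^(93.0/10) = 2.264e+09.
L_total = 10·log₁₀(2.264e+09) = 93.55 dB.

94 dB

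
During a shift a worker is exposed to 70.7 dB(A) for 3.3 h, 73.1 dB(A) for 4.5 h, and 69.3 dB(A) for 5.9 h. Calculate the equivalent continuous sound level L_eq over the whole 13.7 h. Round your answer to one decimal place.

71.2 dB(A)

The energy average is taken in the linear domain: L_eq = 10·log₁₀[(Σ tᵢ·10^(Lᵢ/10))/T], T = 13.7 h.
Σ tᵢ·10^(Lᵢ/10) = 3.3·10^(70.7/10) + 4.5·10^(73.1/10) + 5.9·10^(69.3/10) = 1.809e+08.
L_eq = 10·log₁₀(1.809e+08/13.7) = 71.21 dB(A).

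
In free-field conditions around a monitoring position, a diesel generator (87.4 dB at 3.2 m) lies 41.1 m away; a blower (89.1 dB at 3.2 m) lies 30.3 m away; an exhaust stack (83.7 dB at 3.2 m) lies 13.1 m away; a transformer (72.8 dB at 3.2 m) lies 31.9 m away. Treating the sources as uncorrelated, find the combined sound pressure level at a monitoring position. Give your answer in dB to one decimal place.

First find each source's level at the receiver (point-source: −20·log₁₀(r/r_ref)), then combine on an intensity basis.
diesel generator: 87.4 − 20·log₁₀(41.1/3.2) = 87.4 − 22.17 = 65.23 dB.
blower: 89.1 − 20·log₁₀(30.3/3.2) = 89.1 − 19.53 = 69.57 dB.
exhaust stack: 83.7 − 20·log₁₀(13.1/3.2) = 83.7 − 12.24 = 71.46 dB.
transformer: 72.8 − 20·log₁₀(31.9/3.2) = 72.8 − 19.97 = 52.83 dB.
Σ 10^(L/10) = 2.658e+07 → L_total = 10·log₁₀(2.658e+07) = 74.25 dB.

74.2 dB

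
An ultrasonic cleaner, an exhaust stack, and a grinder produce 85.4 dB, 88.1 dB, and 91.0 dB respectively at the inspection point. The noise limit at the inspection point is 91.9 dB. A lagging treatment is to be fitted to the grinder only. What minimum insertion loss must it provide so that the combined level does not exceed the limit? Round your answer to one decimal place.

Fixed contribution from the other sources: Σ 10^(L/10) = 10^(85.4/10) + 10^(88.1/10) = 9.924e+08 (89.97 dB).
The limit corresponds to 10^(91.9/10) = 1.549e+09; subtracting the fixed part leaves 5.564e+08 for the grinder, i.e. 87.45 dB.
So the grinder must be reduced from 91.0 to 87.45 dB: IL = 3.55 dB.

3.5 dB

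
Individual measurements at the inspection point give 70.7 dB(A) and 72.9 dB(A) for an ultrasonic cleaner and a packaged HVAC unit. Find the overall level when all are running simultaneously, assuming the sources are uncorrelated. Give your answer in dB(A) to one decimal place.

74.9 dB(A)

Incoherent sources combine by intensity addition: L_total = 10·log₁₀(Σ 10^(L_i/10)).
Σ 10^(L/10) = 10^(70.7/10) + 10^(72.9/10) = 3.125e+07.
L_total = 10·log₁₀(3.125e+07) = 74.95 dB(A).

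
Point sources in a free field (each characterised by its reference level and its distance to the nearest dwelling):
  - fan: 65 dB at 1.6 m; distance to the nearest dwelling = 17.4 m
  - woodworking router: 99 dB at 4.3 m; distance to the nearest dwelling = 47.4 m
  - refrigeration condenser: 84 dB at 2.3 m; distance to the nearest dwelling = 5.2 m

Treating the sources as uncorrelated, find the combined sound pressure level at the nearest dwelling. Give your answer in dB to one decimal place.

80.6 dB

First find each source's level at the receiver (point-source: −20·log₁₀(r/r_ref)), then combine on an intensity basis.
fan: 65 − 20·log₁₀(17.4/1.6) = 65 − 20.73 = 44.27 dB.
woodworking router: 99 − 20·log₁₀(47.4/4.3) = 99 − 20.85 = 78.15 dB.
refrigeration condenser: 84 − 20·log₁₀(5.2/2.3) = 84 − 7.09 = 76.91 dB.
Σ 10^(L/10) = 1.145e+08 → L_total = 10·log₁₀(1.145e+08) = 80.59 dB.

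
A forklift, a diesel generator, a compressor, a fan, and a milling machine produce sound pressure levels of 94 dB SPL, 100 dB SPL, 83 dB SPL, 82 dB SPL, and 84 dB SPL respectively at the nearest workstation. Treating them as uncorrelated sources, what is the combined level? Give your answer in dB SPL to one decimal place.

Incoherent sources combine by intensity addition: L_total = 10·log₁₀(Σ 10^(L_i/10)).
Σ 10^(L/10) = 10^(94/10) + 10^(100/10) + 10^(83/10) + 10^(82/10) + 10^(84/10) = 1.312e+10.
L_total = 10·log₁₀(1.312e+10) = 101.18 dB SPL.

101.2 dB SPL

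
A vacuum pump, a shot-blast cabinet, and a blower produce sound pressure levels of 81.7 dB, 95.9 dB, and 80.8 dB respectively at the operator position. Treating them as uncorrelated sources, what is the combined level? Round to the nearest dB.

For uncorrelated sources the intensities add, so convert each level to linear form, sum, and take 10·log₁₀ of the total.
Σ 10^(L/10) = 10^(81.7/10) + 10^(95.9/10) + 10^(80.8/10) = 4.159e+09.
L_total = 10·log₁₀(4.159e+09) = 96.19 dB.

96 dB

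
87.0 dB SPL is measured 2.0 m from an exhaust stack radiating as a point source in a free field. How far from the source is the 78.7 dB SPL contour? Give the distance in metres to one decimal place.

5.2 m

Point-source spreading drops the level by 20·log₁₀(r₂/r₁); inverting, r₂/r₁ = 10^(ΔL/20).
r₂ = 2.0·10^((87.0−78.7)/20) = 2.0·10^(8.3/20) = 5.20 m.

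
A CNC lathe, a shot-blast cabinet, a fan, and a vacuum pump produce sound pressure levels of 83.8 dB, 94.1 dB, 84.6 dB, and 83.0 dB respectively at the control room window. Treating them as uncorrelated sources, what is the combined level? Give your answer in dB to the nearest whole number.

95 dB

Incoherent sources combine by intensity addition: L_total = 10·log₁₀(Σ 10^(L_i/10)).
Σ 10^(L/10) = 10^(83.8/10) + 10^(94.1/10) + 10^(84.6/10) + 10^(83.0/10) = 3.298e+09.
L_total = 10·log₁₀(3.298e+09) = 95.18 dB.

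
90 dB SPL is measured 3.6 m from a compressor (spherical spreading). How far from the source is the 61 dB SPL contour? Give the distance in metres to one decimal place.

Point-source spreading drops the level by 20·log₁₀(r₂/r₁); inverting, r₂/r₁ = 10^(ΔL/20).
r₂ = 3.6·10^((90−61)/20) = 3.6·10^(29.0/20) = 101.46 m.

101.5 m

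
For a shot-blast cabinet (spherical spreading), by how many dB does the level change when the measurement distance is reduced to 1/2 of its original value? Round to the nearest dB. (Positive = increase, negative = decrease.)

With spherical spreading the level changes by −20·log₁₀(r₂/r₁).
ΔL = −20·log₁₀(0.5) = +6.02 dB.

+6 dB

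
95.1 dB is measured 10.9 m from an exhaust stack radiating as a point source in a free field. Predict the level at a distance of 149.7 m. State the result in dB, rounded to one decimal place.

72.3 dB

For a point source, L₂ = L₁ − 20·log₁₀(r₂/r₁).
L₂ = 95.1 − 20·log₁₀(149.7/10.9) = 95.1 − 22.756 = 72.34 dB.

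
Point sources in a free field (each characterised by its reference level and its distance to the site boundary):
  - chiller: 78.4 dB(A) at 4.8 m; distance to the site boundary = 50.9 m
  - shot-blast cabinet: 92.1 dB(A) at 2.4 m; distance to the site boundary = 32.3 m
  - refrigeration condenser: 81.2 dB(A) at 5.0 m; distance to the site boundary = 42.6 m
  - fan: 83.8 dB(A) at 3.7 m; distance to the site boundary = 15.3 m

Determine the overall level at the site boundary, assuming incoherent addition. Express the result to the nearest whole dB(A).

Apply inverse-square spreading to bring every level to the receiver, then sum 10^(L/10).
chiller: 78.4 − 20·log₁₀(50.9/4.8) = 78.4 − 20.51 = 57.89 dB(A).
shot-blast cabinet: 92.1 − 20·log₁₀(32.3/2.4) = 92.1 − 22.58 = 69.52 dB(A).
refrigeration condenser: 81.2 − 20·log₁₀(42.6/5.0) = 81.2 − 18.61 = 62.59 dB(A).
fan: 83.8 − 20·log₁₀(15.3/3.7) = 83.8 − 12.33 = 71.47 dB(A).
Σ 10^(L/10) = 2.541e+07 → L_total = 10·log₁₀(2.541e+07) = 74.05 dB(A).

74 dB(A)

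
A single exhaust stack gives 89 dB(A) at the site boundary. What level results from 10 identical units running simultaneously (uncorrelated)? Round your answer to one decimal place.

N identical incoherent sources raise the level by 10·log₁₀ N.
L_total = 89 + 10·log₁₀(10) = 89 + 10.000 = 99.00 dB(A).

99.0 dB(A)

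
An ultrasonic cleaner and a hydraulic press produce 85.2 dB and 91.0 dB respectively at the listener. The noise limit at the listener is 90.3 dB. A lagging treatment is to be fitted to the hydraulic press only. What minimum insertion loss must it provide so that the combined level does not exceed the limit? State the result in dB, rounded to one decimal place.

2.3 dB

Everything except the hydraulic press sums to 10^(85.2/10) = 3.311e+08 in linear terms, 85.20 dB.
The limit corresponds to 10^(90.3/10) = 1.072e+09; subtracting the fixed part leaves 7.404e+08 for the hydraulic press, i.e. 88.69 dB.
Required insertion loss = 91.0 − 88.69 = 2.31 dB.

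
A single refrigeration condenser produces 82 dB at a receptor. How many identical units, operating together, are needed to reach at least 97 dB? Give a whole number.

N identical sources give L₁ + 10·log₁₀ N, so require 10·log₁₀ N ≥ 97 − 82 = 15.0 dB.
N ≥ 10^(15.0/10) = 31.623, so N = 32.

32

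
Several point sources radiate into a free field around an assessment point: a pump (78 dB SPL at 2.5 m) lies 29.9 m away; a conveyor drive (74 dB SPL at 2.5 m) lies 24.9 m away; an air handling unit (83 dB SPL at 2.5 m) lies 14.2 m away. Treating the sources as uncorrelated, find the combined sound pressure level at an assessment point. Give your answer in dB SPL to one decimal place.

Apply inverse-square spreading to bring every level to the receiver, then sum 10^(L/10).
pump: 78 − 20·log₁₀(29.9/2.5) = 78 − 21.55 = 56.45 dB SPL.
conveyor drive: 74 − 20·log₁₀(24.9/2.5) = 74 − 19.97 = 54.03 dB SPL.
air handling unit: 83 − 20·log₁₀(14.2/2.5) = 83 − 15.09 = 67.91 dB SPL.
Σ 10^(L/10) = 6.879e+06 → L_total = 10·log₁₀(6.879e+06) = 68.38 dB SPL.

68.4 dB SPL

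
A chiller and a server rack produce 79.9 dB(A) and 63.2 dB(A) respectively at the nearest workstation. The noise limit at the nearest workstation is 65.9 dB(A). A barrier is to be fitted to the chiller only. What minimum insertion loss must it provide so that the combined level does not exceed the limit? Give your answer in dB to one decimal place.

17.3 dB

The untreated sources together contribute 10^(63.2/10) = 2.089e+06, i.e. 63.20 dB(A).
The limit corresponds to 10^(65.9/10) = 3.890e+06; subtracting the fixed part leaves 1.801e+06 for the chiller, i.e. 62.56 dB(A).
Required insertion loss = 79.9 − 62.56 = 17.34 dB.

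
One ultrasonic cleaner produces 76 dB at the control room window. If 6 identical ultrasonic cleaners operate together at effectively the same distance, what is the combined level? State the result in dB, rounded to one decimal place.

N identical incoherent sources raise the level by 10·log₁₀ N.
L_total = 76 + 10·log₁₀(6) = 76 + 7.782 = 83.78 dB.

83.8 dB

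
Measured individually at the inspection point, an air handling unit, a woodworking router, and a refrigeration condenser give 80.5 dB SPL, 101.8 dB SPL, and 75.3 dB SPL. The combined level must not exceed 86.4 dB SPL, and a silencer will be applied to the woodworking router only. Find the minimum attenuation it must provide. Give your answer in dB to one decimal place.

Fixed contribution from the other sources: Σ 10^(L/10) = 10^(80.5/10) + 10^(75.3/10) = 1.461e+08 (81.65 dB SPL).
To meet 86.4 dB SPL overall, the treated woodworking router may contribute at most 10^(86.4/10) − 1.461e+08 = 2.904e+08, i.e. 84.63 dB SPL.
Required insertion loss = 101.8 − 84.63 = 17.17 dB.

17.2 dB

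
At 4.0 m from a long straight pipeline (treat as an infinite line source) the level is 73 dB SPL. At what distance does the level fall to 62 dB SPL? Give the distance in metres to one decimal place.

The 11.0 dB drop corresponds to a distance ratio of 10^(11.0/10) for a line source.
r₂ = 4.0·10^((73−62)/10) = 4.0·10^(11.0/10) = 50.36 m.

50.4 m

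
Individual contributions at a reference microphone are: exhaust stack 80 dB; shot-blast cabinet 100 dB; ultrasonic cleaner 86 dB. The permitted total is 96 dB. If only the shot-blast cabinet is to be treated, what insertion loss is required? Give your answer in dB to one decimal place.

4.6 dB

The untreated sources together contribute 10^(80/10) + 10^(86/10) = 4.981e+08, i.e. 86.97 dB.
The limit corresponds to 10^(96/10) = 3.981e+09; subtracting the fixed part leaves 3.483e+09 for the shot-blast cabinet, i.e. 95.42 dB.
So the shot-blast cabinet must be reduced from 100 to 95.42 dB: IL = 4.58 dB.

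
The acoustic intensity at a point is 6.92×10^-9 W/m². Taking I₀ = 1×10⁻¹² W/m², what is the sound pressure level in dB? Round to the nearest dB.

38 dB

I/I₀ = 6.92×10^-9/10⁻¹² = 6.92×10^3, and L = 10·log₁₀(I/I₀).
L = 10·(0.8401 + 3) = 38.40 dB.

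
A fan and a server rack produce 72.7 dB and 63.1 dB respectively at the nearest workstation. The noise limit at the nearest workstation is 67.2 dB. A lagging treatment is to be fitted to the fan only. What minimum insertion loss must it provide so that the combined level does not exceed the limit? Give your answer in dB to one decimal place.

Fixed contribution from the other source: Σ 10^(L/10) = 10^(63.1/10) = 2.042e+06 (63.10 dB).
The limit corresponds to 10^(67.2/10) = 5.248e+06; subtracting the fixed part leaves 3.206e+06 for the fan, i.e. 65.06 dB.
Required insertion loss = 72.7 − 65.06 = 7.64 dB.

7.6 dB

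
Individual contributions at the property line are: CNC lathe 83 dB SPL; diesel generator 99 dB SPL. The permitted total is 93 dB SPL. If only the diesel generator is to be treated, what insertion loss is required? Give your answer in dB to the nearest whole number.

6 dB

Fixed contribution from the other source: Σ 10^(L/10) = 10^(83/10) = 1.995e+08 (83.00 dB SPL).
To meet 93 dB SPL overall, the treated diesel generator may contribute at most 10^(93/10) − 1.995e+08 = 1.796e+09, i.e. 92.54 dB SPL.
So the diesel generator must be reduced from 99 to 92.54 dB SPL: IL = 6.46 dB.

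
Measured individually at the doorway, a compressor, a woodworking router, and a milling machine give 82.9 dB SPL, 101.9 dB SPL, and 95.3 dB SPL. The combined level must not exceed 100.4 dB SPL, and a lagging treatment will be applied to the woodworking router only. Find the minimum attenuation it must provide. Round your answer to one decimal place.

3.2 dB

The untreated sources together contribute 10^(82.9/10) + 10^(95.3/10) = 3.583e+09, i.e. 95.54 dB SPL.
To meet 100.4 dB SPL overall, the treated woodworking router may contribute at most 10^(100.4/10) − 3.583e+09 = 7.381e+09, i.e. 98.68 dB SPL.
So the woodworking router must be reduced from 101.9 to 98.68 dB SPL: IL = 3.22 dB.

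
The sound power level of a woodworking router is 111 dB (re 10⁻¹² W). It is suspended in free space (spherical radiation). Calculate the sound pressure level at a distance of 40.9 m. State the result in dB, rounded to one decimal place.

Free-field spherical radiation: L_p = L_w − 10·log₁₀(4π·r²), r = 40.9 m.
4π·r² = 2.102e+04 m², 10·log₁₀ of that is 43.227 dB.
L_p = 111 − 43.227 = 67.77 dB.

67.8 dB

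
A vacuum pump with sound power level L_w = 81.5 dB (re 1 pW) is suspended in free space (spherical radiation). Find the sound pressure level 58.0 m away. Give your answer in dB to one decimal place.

35.2 dB

L_p = L_w − 10·log₁₀(4π·r²) with r = 58.0 m.
4π·r² = 4.227e+04 m², 10·log₁₀ of that is 46.261 dB.
L_p = 81.5 − 46.261 = 35.24 dB.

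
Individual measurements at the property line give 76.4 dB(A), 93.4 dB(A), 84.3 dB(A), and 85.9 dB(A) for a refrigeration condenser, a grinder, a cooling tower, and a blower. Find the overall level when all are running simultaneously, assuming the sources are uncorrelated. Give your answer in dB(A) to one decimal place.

94.6 dB(A)

For uncorrelated sources the intensities add, so convert each level to linear form, sum, and take 10·log₁₀ of the total.
Σ 10^(L/10) = 10^(76.4/10) + 10^(93.4/10) + 10^(84.3/10) + 10^(85.9/10) = 2.890e+09.
L_total = 10·log₁₀(2.890e+09) = 94.61 dB(A).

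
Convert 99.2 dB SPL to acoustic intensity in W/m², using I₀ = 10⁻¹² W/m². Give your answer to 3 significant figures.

0.00832 W/m²

I/I₀ = 10^(99.2/10) = 8.318e+09, so I = 8.318e+09 × 10⁻¹² W/m².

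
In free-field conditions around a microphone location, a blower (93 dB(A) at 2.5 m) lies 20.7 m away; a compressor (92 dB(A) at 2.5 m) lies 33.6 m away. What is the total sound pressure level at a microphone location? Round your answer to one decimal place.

Propagate each source to the receiver with L = L_ref − 20·log₁₀(r/r_ref), then add intensities.
blower: 93 − 20·log₁₀(20.7/2.5) = 93 − 18.36 = 74.64 dB(A).
compressor: 92 − 20·log₁₀(33.6/2.5) = 92 − 22.57 = 69.43 dB(A).
Σ 10^(L/10) = 3.788e+07 → L_total = 10·log₁₀(3.788e+07) = 75.78 dB(A).

75.8 dB(A)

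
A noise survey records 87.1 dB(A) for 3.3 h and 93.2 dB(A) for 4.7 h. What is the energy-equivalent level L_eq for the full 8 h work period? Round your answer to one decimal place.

91.6 dB(A)

Weight each interval's intensity by its duration and average over T = 8 h:
Σ tᵢ·10^(Lᵢ/10) = 3.3·10^(87.1/10) + 4.7·10^(93.2/10) = 1.151e+10.
L_eq = 10·log₁₀(1.151e+10/8) = 91.58 dB(A).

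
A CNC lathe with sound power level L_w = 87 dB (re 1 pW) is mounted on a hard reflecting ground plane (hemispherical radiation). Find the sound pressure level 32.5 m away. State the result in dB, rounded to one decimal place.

L_p = L_w − 10·log₁₀(2π·r²) with r = 32.5 m.
2π·r² = 6637 m², 10·log₁₀ of that is 38.219 dB.
L_p = 87 − 38.219 = 48.78 dB.

48.8 dB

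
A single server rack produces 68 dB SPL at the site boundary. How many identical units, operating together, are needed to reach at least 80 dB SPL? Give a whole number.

Need L₁ + 10·log₁₀ N ≥ 80, i.e. log₁₀ N ≥ 1.20.
N ≥ 10^(12.0/10) = 15.849, so N = 16.

16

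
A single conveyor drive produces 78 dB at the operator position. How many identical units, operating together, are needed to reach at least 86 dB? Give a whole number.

7

The shortfall is 86 − 78 = 8.0 dB, and N units add 10·log₁₀ N, so need 10·log₁₀ N ≥ 8.0.
N ≥ 10^(8.0/10) = 6.310, so N = 7.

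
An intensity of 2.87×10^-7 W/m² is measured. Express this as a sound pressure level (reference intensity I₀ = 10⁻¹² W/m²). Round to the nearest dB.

I/I₀ = 2.87×10^-7/10⁻¹² = 2.87×10^5, and L = 10·log₁₀(I/I₀).
L = 10·(0.4579 + 5) = 54.58 dB.

55 dB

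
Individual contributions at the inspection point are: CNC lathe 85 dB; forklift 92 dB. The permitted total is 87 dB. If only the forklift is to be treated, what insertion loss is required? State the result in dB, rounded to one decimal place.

9.3 dB

The untreated sources together contribute 10^(85/10) = 3.162e+08, i.e. 85.00 dB.
To meet 87 dB overall, the treated forklift may contribute at most 10^(87/10) − 3.162e+08 = 1.850e+08, i.e. 82.67 dB.
Required insertion loss = 92 − 82.67 = 9.33 dB.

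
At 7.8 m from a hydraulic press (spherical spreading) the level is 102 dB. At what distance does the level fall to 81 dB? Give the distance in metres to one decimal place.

87.5 m

Point-source spreading drops the level by 20·log₁₀(r₂/r₁); inverting, r₂/r₁ = 10^(ΔL/20).
r₂ = 7.8·10^((102−81)/20) = 7.8·10^(21.0/20) = 87.52 m.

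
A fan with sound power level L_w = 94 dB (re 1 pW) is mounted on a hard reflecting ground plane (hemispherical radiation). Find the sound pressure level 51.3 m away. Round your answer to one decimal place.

The power spreads over a hemisphere of area 2π·r², so L_p = L_w − 10·log₁₀(2π·r²).
2π·r² = 1.654e+04 m², 10·log₁₀ of that is 42.184 dB.
L_p = 94 − 42.184 = 51.82 dB.

51.8 dB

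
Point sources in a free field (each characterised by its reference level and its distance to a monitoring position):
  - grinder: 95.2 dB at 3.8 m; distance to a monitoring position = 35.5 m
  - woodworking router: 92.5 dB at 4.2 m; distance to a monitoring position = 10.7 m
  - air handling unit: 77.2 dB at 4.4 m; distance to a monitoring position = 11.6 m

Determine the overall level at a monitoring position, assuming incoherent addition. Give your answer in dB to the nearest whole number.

Apply inverse-square spreading to bring every level to the receiver, then sum 10^(L/10).
grinder: 95.2 − 20·log₁₀(35.5/3.8) = 95.2 − 19.41 = 75.79 dB.
woodworking router: 92.5 − 20·log₁₀(10.7/4.2) = 92.5 − 8.12 = 84.38 dB.
air handling unit: 77.2 − 20·log₁₀(11.6/4.4) = 77.2 − 8.42 = 68.78 dB.
Σ 10^(L/10) = 3.195e+08 → L_total = 10·log₁₀(3.195e+08) = 85.04 dB.

85 dB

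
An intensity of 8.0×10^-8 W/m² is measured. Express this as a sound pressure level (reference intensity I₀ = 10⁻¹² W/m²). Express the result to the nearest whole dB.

L = 10·log₁₀(I/I₀) = 10·log₁₀(8.0×10^-8/10⁻¹²) = 10·log₁₀(8.0×10^4).
L = 10·(0.9031 + 4) = 49.03 dB.

49 dB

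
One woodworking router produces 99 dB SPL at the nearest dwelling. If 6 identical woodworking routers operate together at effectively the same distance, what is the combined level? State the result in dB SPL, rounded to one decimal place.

N identical incoherent sources raise the level by 10·log₁₀ N.
L_total = 99 + 10·log₁₀(6) = 99 + 7.782 = 106.78 dB SPL.

106.8 dB SPL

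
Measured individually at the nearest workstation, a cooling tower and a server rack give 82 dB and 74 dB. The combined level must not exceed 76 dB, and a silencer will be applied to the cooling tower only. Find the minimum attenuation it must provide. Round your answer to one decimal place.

10.3 dB

Everything except the cooling tower sums to 10^(74/10) = 2.512e+07 in linear terms, 74.00 dB.
The limit corresponds to 10^(76/10) = 3.981e+07; subtracting the fixed part leaves 1.469e+07 for the cooling tower, i.e. 71.67 dB.
So the cooling tower must be reduced from 82 to 71.67 dB: IL = 10.33 dB.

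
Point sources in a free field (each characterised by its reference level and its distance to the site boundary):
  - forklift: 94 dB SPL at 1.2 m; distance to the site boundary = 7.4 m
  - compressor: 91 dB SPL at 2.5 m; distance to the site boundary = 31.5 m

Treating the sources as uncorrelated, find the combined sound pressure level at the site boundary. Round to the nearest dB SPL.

Propagate each source to the receiver with L = L_ref − 20·log₁₀(r/r_ref), then add intensities.
forklift: 94 − 20·log₁₀(7.4/1.2) = 94 − 15.80 = 78.20 dB SPL.
compressor: 91 − 20·log₁₀(31.5/2.5) = 91 − 22.01 = 68.99 dB SPL.
Σ 10^(L/10) = 7.398e+07 → L_total = 10·log₁₀(7.398e+07) = 78.69 dB SPL.

79 dB SPL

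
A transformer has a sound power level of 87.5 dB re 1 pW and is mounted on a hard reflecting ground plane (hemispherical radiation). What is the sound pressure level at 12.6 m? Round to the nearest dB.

Free-field hemispherical radiation: L_p = L_w − 10·log₁₀(2π·r²), r = 12.6 m.
2π·r² = 997.5 m², 10·log₁₀ of that is 29.989 dB.
L_p = 87.5 − 29.989 = 57.51 dB.

58 dB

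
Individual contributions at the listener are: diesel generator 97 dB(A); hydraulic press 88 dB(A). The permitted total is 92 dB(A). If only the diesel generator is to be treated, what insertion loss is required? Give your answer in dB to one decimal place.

The untreated sources together contribute 10^(88/10) = 6.310e+08, i.e. 88.00 dB(A).
To meet 92 dB(A) overall, the treated diesel generator may contribute at most 10^(92/10) − 6.310e+08 = 9.539e+08, i.e. 89.80 dB(A).
So the diesel generator must be reduced from 97 to 89.80 dB(A): IL = 7.20 dB.

7.2 dB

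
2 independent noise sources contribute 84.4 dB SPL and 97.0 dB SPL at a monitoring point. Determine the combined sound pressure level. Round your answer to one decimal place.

For uncorrelated sources the intensities add, so convert each level to linear form, sum, and take 10·log₁₀ of the total.
Σ 10^(L/10) = 10^(84.4/10) + 10^(97.0/10) = 5.287e+09.
L_total = 10·log₁₀(5.287e+09) = 97.23 dB SPL.

97.2 dB SPL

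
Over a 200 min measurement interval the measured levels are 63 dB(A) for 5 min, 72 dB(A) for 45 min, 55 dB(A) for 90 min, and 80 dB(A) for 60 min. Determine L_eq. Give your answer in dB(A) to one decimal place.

75.3 dB(A)

Weight each interval's intensity by its duration and average over T = 200 min:
Σ tᵢ·10^(Lᵢ/10) = 5·10^(63/10) + 45·10^(72/10) + 90·10^(55/10) + 60·10^(80/10) = 6.752e+09.
L_eq = 10·log₁₀(6.752e+09/200) = 75.28 dB(A).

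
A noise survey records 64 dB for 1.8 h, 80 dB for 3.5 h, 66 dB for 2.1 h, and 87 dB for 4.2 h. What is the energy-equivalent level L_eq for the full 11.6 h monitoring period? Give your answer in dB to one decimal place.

83.3 dB

The energy average is taken in the linear domain: L_eq = 10·log₁₀[(Σ tᵢ·10^(Lᵢ/10))/T], T = 11.6 h.
Σ tᵢ·10^(Lᵢ/10) = 1.8·10^(64/10) + 3.5·10^(80/10) + 2.1·10^(66/10) + 4.2·10^(87/10) = 2.468e+09.
L_eq = 10·log₁₀(2.468e+09/11.6) = 83.28 dB.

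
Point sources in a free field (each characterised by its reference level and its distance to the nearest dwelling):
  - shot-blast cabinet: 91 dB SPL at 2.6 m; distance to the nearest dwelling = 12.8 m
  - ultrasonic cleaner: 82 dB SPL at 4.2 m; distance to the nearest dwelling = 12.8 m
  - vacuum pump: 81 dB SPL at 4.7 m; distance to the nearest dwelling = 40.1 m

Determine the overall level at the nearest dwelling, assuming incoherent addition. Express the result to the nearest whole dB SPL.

78 dB SPL

Apply inverse-square spreading to bring every level to the receiver, then sum 10^(L/10).
shot-blast cabinet: 91 − 20·log₁₀(12.8/2.6) = 91 − 13.84 = 77.16 dB SPL.
ultrasonic cleaner: 82 − 20·log₁₀(12.8/4.2) = 82 − 9.68 = 72.32 dB SPL.
vacuum pump: 81 − 20·log₁₀(40.1/4.7) = 81 − 18.62 = 62.38 dB SPL.
Σ 10^(L/10) = 7.074e+07 → L_total = 10·log₁₀(7.074e+07) = 78.50 dB SPL.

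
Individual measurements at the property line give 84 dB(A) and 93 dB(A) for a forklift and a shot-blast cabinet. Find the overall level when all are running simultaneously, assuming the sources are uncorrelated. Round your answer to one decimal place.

93.5 dB(A)

For uncorrelated sources the intensities add, so convert each level to linear form, sum, and take 10·log₁₀ of the total.
Σ 10^(L/10) = 10^(84/10) + 10^(93/10) = 2.246e+09.
L_total = 10·log₁₀(2.246e+09) = 93.51 dB(A).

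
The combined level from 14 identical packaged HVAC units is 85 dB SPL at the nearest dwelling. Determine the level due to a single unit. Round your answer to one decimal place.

14 equal contributions raise the level by 10·log₁₀ 14 = 11.461 dB, so each unit alone gives 85 − 11.461.

73.5 dB SPL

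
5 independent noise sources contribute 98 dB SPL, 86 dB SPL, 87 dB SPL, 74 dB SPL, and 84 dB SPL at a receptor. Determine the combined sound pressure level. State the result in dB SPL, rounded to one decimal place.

98.7 dB SPL

Incoherent sources combine by intensity addition: L_total = 10·log₁₀(Σ 10^(L_i/10)).
Σ 10^(L/10) = 10^(98/10) + 10^(86/10) + 10^(87/10) + 10^(74/10) + 10^(84/10) = 7.485e+09.
L_total = 10·log₁₀(7.485e+09) = 98.74 dB SPL.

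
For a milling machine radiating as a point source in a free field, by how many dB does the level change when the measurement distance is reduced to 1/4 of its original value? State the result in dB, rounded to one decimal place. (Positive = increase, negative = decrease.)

A point source loses 6 dB per doubling of distance; generally ΔL = −20·log₁₀(r₂/r₁).
ΔL = −20·log₁₀(0.25) = +12.04 dB.

+12.0 dB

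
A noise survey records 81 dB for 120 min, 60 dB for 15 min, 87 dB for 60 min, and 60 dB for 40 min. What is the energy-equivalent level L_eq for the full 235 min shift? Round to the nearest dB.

83 dB

The energy average is taken in the linear domain: L_eq = 10·log₁₀[(Σ tᵢ·10^(Lᵢ/10))/T], T = 235 min.
Σ tᵢ·10^(Lᵢ/10) = 120·10^(81/10) + 15·10^(60/10) + 60·10^(87/10) + 40·10^(60/10) = 4.523e+10.
L_eq = 10·log₁₀(4.523e+10/235) = 82.84 dB.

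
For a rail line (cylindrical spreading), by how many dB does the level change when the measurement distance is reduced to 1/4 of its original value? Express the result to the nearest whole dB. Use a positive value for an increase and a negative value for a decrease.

+6 dB

With cylindrical spreading the level changes by −10·log₁₀(r₂/r₁).
ΔL = −10·log₁₀(0.25) = +6.02 dB.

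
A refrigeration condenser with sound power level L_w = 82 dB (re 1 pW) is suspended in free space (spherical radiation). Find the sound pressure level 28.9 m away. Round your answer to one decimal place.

41.8 dB

Free-field spherical radiation: L_p = L_w − 10·log₁₀(4π·r²), r = 28.9 m.
4π·r² = 1.05e+04 m², 10·log₁₀ of that is 40.210 dB.
L_p = 82 − 40.210 = 41.79 dB.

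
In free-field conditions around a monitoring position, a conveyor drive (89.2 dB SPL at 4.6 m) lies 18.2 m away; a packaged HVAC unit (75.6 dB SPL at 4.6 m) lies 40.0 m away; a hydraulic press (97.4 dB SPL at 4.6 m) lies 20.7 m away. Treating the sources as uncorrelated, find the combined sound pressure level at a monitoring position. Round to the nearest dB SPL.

Apply inverse-square spreading to bring every level to the receiver, then sum 10^(L/10).
conveyor drive: 89.2 − 20·log₁₀(18.2/4.6) = 89.2 − 11.95 = 77.25 dB SPL.
packaged HVAC unit: 75.6 − 20·log₁₀(40.0/4.6) = 75.6 − 18.79 = 56.81 dB SPL.
hydraulic press: 97.4 − 20·log₁₀(20.7/4.6) = 97.4 − 13.06 = 84.34 dB SPL.
Σ 10^(L/10) = 3.250e+08 → L_total = 10·log₁₀(3.250e+08) = 85.12 dB SPL.

85 dB SPL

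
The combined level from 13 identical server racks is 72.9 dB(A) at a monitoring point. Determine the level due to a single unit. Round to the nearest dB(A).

For N identical incoherent sources L_total = L₁ + 10·log₁₀ N, so L₁ = 72.9 − 10·log₁₀(13) = 72.9 − 11.139.

62 dB(A)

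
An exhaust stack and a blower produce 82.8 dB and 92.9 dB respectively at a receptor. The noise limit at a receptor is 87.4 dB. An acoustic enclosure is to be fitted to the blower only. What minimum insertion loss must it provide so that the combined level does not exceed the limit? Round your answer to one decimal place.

7.3 dB

Everything except the blower sums to 10^(82.8/10) = 1.905e+08 in linear terms, 82.80 dB.
The limit corresponds to 10^(87.4/10) = 5.495e+08; subtracting the fixed part leaves 3.590e+08 for the blower, i.e. 85.55 dB.
So the blower must be reduced from 92.9 to 85.55 dB: IL = 7.35 dB.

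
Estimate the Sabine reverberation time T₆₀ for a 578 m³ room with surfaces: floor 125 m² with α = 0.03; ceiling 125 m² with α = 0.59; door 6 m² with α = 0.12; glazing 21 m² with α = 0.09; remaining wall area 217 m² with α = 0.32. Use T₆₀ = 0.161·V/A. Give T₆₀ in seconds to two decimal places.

0.62 s

Summing Sᵢαᵢ: 125·0.03 + 125·0.59 + 6·0.12 + 21·0.09 + 217·0.32 = 149.55 m².
T₆₀ = 0.161·V/A = 0.161·578/149.55 = 0.622 s.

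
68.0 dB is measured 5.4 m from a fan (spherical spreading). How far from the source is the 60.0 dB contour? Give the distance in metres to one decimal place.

For a point source L₁ − L₂ = 20·log₁₀(r₂/r₁), so r₂ = r₁·10^((L₁−L₂)/20).
r₂ = 5.4·10^((68.0−60.0)/20) = 5.4·10^(8.0/20) = 13.56 m.

13.6 m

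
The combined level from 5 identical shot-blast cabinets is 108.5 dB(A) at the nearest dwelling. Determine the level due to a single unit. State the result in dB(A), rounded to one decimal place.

For N identical incoherent sources L_total = L₁ + 10·log₁₀ N, so L₁ = 108.5 − 10·log₁₀(5) = 108.5 − 6.990.

101.5 dB(A)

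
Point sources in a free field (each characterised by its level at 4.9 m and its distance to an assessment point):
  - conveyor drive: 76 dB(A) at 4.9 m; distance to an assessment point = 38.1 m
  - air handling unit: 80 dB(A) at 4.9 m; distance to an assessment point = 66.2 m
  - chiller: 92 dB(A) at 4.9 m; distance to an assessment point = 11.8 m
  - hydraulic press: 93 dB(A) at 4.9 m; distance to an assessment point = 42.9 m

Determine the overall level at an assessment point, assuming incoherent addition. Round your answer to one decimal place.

First find each source's level at the receiver (point-source: −20·log₁₀(r/r_ref)), then combine on an intensity basis.
conveyor drive: 76 − 20·log₁₀(38.1/4.9) = 76 − 17.81 = 58.19 dB(A).
air handling unit: 80 − 20·log₁₀(66.2/4.9) = 80 − 22.61 = 57.39 dB(A).
chiller: 92 − 20·log₁₀(11.8/4.9) = 92 − 7.63 = 84.37 dB(A).
hydraulic press: 93 − 20·log₁₀(42.9/4.9) = 93 − 18.85 = 74.15 dB(A).
Σ 10^(L/10) = 3.005e+08 → L_total = 10·log₁₀(3.005e+08) = 84.78 dB(A).

84.8 dB(A)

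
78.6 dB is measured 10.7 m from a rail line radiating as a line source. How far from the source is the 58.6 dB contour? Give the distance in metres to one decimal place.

The 20.0 dB drop corresponds to a distance ratio of 10^(20.0/10) for a line source.
r₂ = 10.7·10^((78.6−58.6)/10) = 10.7·10^(20.0/10) = 1070.00 m.

1070.0 m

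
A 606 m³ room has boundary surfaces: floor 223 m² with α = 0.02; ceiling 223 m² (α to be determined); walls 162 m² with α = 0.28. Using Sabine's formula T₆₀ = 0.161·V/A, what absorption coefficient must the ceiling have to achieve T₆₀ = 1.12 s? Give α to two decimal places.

0.17

Required total absorption A = 0.161·606/1.12 = 87.11 m².
Absorption from the other surfaces = 223·0.02 + 162·0.28 = 49.82 m², so the ceiling must supply 37.29 m² over 223 m².
α = 37.29/223 = 0.167.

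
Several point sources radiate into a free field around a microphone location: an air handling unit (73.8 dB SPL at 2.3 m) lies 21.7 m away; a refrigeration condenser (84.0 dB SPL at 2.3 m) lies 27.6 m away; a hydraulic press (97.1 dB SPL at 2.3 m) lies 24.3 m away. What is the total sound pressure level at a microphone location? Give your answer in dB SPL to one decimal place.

76.8 dB SPL

First find each source's level at the receiver (point-source: −20·log₁₀(r/r_ref)), then combine on an intensity basis.
air handling unit: 73.8 − 20·log₁₀(21.7/2.3) = 73.8 − 19.49 = 54.31 dB SPL.
refrigeration condenser: 84.0 − 20·log₁₀(27.6/2.3) = 84.0 − 21.58 = 62.42 dB SPL.
hydraulic press: 97.1 − 20·log₁₀(24.3/2.3) = 97.1 − 20.48 = 76.62 dB SPL.
Σ 10^(L/10) = 4.796e+07 → L_total = 10·log₁₀(4.796e+07) = 76.81 dB SPL.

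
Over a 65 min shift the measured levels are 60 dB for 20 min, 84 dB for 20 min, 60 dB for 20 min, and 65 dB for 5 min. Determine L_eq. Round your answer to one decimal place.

78.9 dB

L_eq = 10·log₁₀[(1/T)·Σ tᵢ·10^(Lᵢ/10)] with T = 65 min.
Σ tᵢ·10^(Lᵢ/10) = 20·10^(60/10) + 20·10^(84/10) + 20·10^(60/10) + 5·10^(65/10) = 5.080e+09.
L_eq = 10·log₁₀(5.080e+09/65) = 78.93 dB.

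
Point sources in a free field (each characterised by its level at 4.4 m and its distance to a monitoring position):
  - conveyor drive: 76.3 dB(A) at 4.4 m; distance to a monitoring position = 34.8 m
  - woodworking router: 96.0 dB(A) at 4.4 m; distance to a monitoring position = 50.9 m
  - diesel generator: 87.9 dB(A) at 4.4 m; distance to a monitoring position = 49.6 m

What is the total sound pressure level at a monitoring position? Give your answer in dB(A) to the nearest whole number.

75 dB(A)

Apply inverse-square spreading to bring every level to the receiver, then sum 10^(L/10).
conveyor drive: 76.3 − 20·log₁₀(34.8/4.4) = 76.3 − 17.96 = 58.34 dB(A).
woodworking router: 96.0 − 20·log₁₀(50.9/4.4) = 96.0 − 21.27 = 74.73 dB(A).
diesel generator: 87.9 − 20·log₁₀(49.6/4.4) = 87.9 − 21.04 = 66.86 dB(A).
Σ 10^(L/10) = 3.528e+07 → L_total = 10·log₁₀(3.528e+07) = 75.48 dB(A).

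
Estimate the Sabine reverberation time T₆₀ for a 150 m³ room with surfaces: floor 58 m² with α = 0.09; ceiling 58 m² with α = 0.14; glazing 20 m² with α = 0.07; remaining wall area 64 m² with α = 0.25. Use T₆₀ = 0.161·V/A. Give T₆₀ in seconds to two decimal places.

Total absorption A = 58·0.09 + 58·0.14 + 20·0.07 + 64·0.25 = 30.74 m² sabins.
T₆₀ = 0.161 × 150 / 30.74 = 0.786 s.

0.79 s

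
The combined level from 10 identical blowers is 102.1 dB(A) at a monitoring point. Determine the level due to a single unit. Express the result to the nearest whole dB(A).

10 equal contributions raise the level by 10·log₁₀ 10 = 10.000 dB, so each unit alone gives 102.1 − 10.000.

92 dB(A)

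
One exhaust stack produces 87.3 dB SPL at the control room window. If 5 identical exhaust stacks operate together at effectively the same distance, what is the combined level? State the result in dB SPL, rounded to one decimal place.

L_total = L₁ + 10·log₁₀ N for N identical incoherent sources.
L_total = 87.3 + 10·log₁₀(5) = 87.3 + 6.990 = 94.29 dB SPL.

94.3 dB SPL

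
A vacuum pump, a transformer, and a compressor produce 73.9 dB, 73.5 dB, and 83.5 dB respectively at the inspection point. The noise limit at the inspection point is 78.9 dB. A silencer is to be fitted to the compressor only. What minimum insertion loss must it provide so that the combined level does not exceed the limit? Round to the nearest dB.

9 dB

Everything except the compressor sums to 10^(73.9/10) + 10^(73.5/10) = 4.693e+07 in linear terms, 76.71 dB.
The limit corresponds to 10^(78.9/10) = 7.762e+07; subtracting the fixed part leaves 3.069e+07 for the compressor, i.e. 74.87 dB.
Required insertion loss = 83.5 − 74.87 = 8.63 dB.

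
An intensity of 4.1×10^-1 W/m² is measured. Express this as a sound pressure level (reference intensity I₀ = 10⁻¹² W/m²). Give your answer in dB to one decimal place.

116.1 dB

Dividing by I₀ shifts the exponent by 12: I/I₀ = 4.1×10^11.
L = 10·(0.6128 + 11) = 116.13 dB.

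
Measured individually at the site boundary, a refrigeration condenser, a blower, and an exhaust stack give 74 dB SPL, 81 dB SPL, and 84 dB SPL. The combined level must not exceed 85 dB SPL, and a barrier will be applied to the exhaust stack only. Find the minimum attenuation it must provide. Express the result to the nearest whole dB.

2 dB

The untreated sources together contribute 10^(74/10) + 10^(81/10) = 1.510e+08, i.e. 81.79 dB SPL.
To meet 85 dB SPL overall, the treated exhaust stack may contribute at most 10^(85/10) − 1.510e+08 = 1.652e+08, i.e. 82.18 dB SPL.
Required insertion loss = 84 − 82.18 = 1.82 dB.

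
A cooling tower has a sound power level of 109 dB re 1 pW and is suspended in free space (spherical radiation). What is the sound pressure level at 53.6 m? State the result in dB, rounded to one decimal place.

63.4 dB

L_p = L_w − 10·log₁₀(4π·r²) with r = 53.6 m.
4π·r² = 3.61e+04 m², 10·log₁₀ of that is 45.575 dB.
L_p = 109 − 45.575 = 63.42 dB.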